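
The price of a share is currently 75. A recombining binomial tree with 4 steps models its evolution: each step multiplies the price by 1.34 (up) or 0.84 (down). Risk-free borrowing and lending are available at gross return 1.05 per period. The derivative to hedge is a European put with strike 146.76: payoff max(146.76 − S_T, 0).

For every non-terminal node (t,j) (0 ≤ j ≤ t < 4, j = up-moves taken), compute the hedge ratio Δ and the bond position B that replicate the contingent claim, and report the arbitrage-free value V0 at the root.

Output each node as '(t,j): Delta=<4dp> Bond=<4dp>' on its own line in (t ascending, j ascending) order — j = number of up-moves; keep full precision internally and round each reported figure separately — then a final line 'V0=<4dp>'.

Risk-neutral probability p* = (R−d)/(u−d) = (1.05−0.84)/(1.34−0.84) = 0.4200.
At expiry t=4: V(4,0)=109.4196, V(4,1)=87.1932, V(4,2)=51.7368, V(4,3)=0.0000, V(4,4)=0.0000
(3,0): S=44.4528. Δ = (V_up−V_dn)/(S_up−S_dn) = (87.1932−109.4196)/(59.5668−37.3404) = -1.0000. V = [p*·87.1932 + (1−p*)·109.4196]/1.05 = 95.3186. B = V − Δ·S = 139.7714.
(3,1): S=70.9128. Δ = (V_up−V_dn)/(S_up−S_dn) = (51.7368−87.1932)/(95.0232−59.5668) = -1.0000. V = [p*·51.7368 + (1−p*)·87.1932]/1.05 = 68.8586. B = V − Δ·S = 139.7714.
(3,2): S=113.1228. Δ = (V_up−V_dn)/(S_up−S_dn) = (0.0000−51.7368)/(151.5846−95.0232) = -0.9147. V = [p*·0.0000 + (1−p*)·51.7368]/1.05 = 28.5784. B = V − Δ·S = 132.0521.
(3,3): S=180.4578. Δ = (V_up−V_dn)/(S_up−S_dn) = (0.0000−0.0000)/(241.8135−151.5846) = 0.0000. V = [p*·0.0000 + (1−p*)·0.0000]/1.05 = 0.0000. B = V − Δ·S = 0.0000.
(2,0): S=52.9200. Δ = (V_up−V_dn)/(S_up−S_dn) = (68.8586−95.3186)/(70.9128−44.4528) = -1.0000. V = [p*·68.8586 + (1−p*)·95.3186]/1.05 = 80.1956. B = V − Δ·S = 133.1156.
(2,1): S=84.4200. Δ = (V_up−V_dn)/(S_up−S_dn) = (28.5784−68.8586)/(113.1228−70.9128) = -0.9543. V = [p*·28.5784 + (1−p*)·68.8586]/1.05 = 49.4676. B = V − Δ·S = 130.0279.
(2,2): S=134.6700. Δ = (V_up−V_dn)/(S_up−S_dn) = (0.0000−28.5784)/(180.4578−113.1228) = -0.4244. V = [p*·0.0000 + (1−p*)·28.5784]/1.05 = 15.7862. B = V − Δ·S = 72.9431.
(1,0): S=63.0000. Δ = (V_up−V_dn)/(S_up−S_dn) = (49.4676−80.1956)/(84.4200−52.9200) = -0.9755. V = [p*·49.4676 + (1−p*)·80.1956]/1.05 = 64.0856. B = V − Δ·S = 125.5417.
(1,1): S=100.5000. Δ = (V_up−V_dn)/(S_up−S_dn) = (15.7862−49.4676)/(134.6700−84.4200) = -0.6703. V = [p*·15.7862 + (1−p*)·49.4676]/1.05 = 33.6394. B = V − Δ·S = 101.0022.
(0,0): S=75.0000. Δ = (V_up−V_dn)/(S_up−S_dn) = (33.6394−64.0856)/(100.5000−63.0000) = -0.8119. V = [p*·33.6394 + (1−p*)·64.0856]/1.05 = 48.8554. B = V − Δ·S = 109.7477.
Root portfolio cost Δ·75+B reproduces V0=48.8554.

(0,0): Delta=-0.8119 Bond=109.7477
(1,0): Delta=-0.9755 Bond=125.5417
(1,1): Delta=-0.6703 Bond=101.0022
(2,0): Delta=-1.0000 Bond=133.1156
(2,1): Delta=-0.9543 Bond=130.0279
(2,2): Delta=-0.4244 Bond=72.9431
(3,0): Delta=-1.0000 Bond=139.7714
(3,1): Delta=-1.0000 Bond=139.7714
(3,2): Delta=-0.9147 Bond=132.0521
(3,3): Delta=0.0000 Bond=0.0000
V0=48.8554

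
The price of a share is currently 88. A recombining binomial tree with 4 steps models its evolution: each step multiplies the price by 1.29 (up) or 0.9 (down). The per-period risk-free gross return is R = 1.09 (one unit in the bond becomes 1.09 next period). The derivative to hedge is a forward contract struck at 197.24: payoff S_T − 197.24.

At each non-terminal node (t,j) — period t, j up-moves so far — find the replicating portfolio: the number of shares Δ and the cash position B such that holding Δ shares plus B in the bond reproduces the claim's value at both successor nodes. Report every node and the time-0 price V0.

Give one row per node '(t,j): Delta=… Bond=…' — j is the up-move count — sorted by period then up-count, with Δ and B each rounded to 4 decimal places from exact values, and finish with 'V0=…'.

The replicating-portfolio and risk-neutral prices coincide; use p* = (1.09−0.9)/(1.29−0.9) = 0.4872 for the latter.
At expiry t=4: V(4,0)=-139.5032, V(4,1)=-114.4839, V(4,2)=-78.6230, V(4,3)=-27.2222, V(4,4)=46.4521
Node (3,0) S=64.1520: V=(p*·-114.4839+(1−p*)·-139.5032)/1.09=-116.8021; Δ=(-114.4839−-139.5032)/(82.7561−57.7368)=1.0000; B=V−Δ·S=-180.9541
Node (3,1) S=91.9512: V=(p*·-78.6230+(1−p*)·-114.4839)/1.09=-89.0029; Δ=(-78.6230−-114.4839)/(118.6170−82.7561)=1.0000; B=V−Δ·S=-180.9541
Node (3,2) S=131.7967: V=(p*·-27.2222+(1−p*)·-78.6230)/1.09=-49.1574; Δ=(-27.2222−-78.6230)/(170.0178−118.6170)=1.0000; B=V−Δ·S=-180.9541
Node (3,3) S=188.9086: V=(p*·46.4521+(1−p*)·-27.2222)/1.09=7.9545; Δ=(46.4521−-27.2222)/(243.6921−170.0178)=1.0000; B=V−Δ·S=-180.9541
Node (2,0) S=71.2800: V=(p*·-89.0029+(1−p*)·-116.8021)/1.09=-94.7330; Δ=(-89.0029−-116.8021)/(91.9512−64.1520)=1.0000; B=V−Δ·S=-166.0130
Node (2,1) S=102.1680: V=(p*·-49.1574+(1−p*)·-89.0029)/1.09=-63.8450; Δ=(-49.1574−-89.0029)/(131.7967−91.9512)=1.0000; B=V−Δ·S=-166.0130
Node (2,2) S=146.4408: V=(p*·7.9545+(1−p*)·-49.1574)/1.09=-19.5722; Δ=(7.9545−-49.1574)/(188.9086−131.7967)=1.0000; B=V−Δ·S=-166.0130
Node (1,0) S=79.2000: V=(p*·-63.8450+(1−p*)·-94.7330)/1.09=-73.1055; Δ=(-63.8450−-94.7330)/(102.1680−71.2800)=1.0000; B=V−Δ·S=-152.3055
Node (1,1) S=113.5200: V=(p*·-19.5722+(1−p*)·-63.8450)/1.09=-38.7855; Δ=(-19.5722−-63.8450)/(146.4408−102.1680)=1.0000; B=V−Δ·S=-152.3055
Node (0,0) S=88.0000: V=(p*·-38.7855+(1−p*)·-73.1055)/1.09=-51.7298; Δ=(-38.7855−-73.1055)/(113.5200−79.2000)=1.0000; B=V−Δ·S=-139.7298
Check: Δ(0,0)·S0 + B(0,0) = -51.7298 = V0.

(0,0): Delta=1.0000 Bond=-139.7298
(1,0): Delta=1.0000 Bond=-152.3055
(1,1): Delta=1.0000 Bond=-152.3055
(2,0): Delta=1.0000 Bond=-166.0130
(2,1): Delta=1.0000 Bond=-166.0130
(2,2): Delta=1.0000 Bond=-166.0130
(3,0): Delta=1.0000 Bond=-180.9541
(3,1): Delta=1.0000 Bond=-180.9541
(3,2): Delta=1.0000 Bond=-180.9541
(3,3): Delta=1.0000 Bond=-180.9541
V0=-51.7298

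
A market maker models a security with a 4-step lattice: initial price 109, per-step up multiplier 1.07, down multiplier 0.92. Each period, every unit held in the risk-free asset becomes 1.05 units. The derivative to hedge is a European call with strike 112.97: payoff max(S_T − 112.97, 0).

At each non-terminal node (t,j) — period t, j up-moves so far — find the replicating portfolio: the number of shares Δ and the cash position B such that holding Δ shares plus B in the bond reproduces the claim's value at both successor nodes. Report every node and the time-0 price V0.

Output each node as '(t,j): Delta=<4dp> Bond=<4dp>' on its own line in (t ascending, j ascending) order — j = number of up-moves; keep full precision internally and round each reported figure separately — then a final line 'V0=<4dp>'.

(0,0): Delta=0.8457 Bond=-75.4751
(1,0): Delta=0.4474 Bond=-39.3072
(1,1): Delta=0.8984 Bond=-85.3937
(2,0): Delta=0.0000 Bond=0.0000
(2,1): Delta=0.5065 Bond=-47.6221
(2,2): Delta=0.9502 Bond=-96.1313
(3,0): Delta=0.0000 Bond=0.0000
(3,1): Delta=0.0000 Bond=0.0000
(3,2): Delta=0.5735 Bond=-57.6960
(3,3): Delta=1.0000 Bond=-107.5905
V0=16.7022

Risk-neutral probability p* = (R−d)/(u−d) = (1.05−0.92)/(1.07−0.92) = 0.8667.
Terminal payoffs: V(4,0)=0.0000, V(4,1)=0.0000, V(4,2)=0.0000, V(4,3)=9.8773, V(4,4)=29.9068
Node (3,0) S=84.8770: V=(p*·0.0000+(1−p*)·0.0000)/1.05=0.0000; Δ=(0.0000−0.0000)/(90.8184−78.0868)=0.0000; B=V−Δ·S=0.0000
Node (3,1) S=98.7156: V=(p*·0.0000+(1−p*)·0.0000)/1.05=0.0000; Δ=(0.0000−0.0000)/(105.6257−90.8184)=0.0000; B=V−Δ·S=0.0000
Node (3,2) S=114.8106: V=(p*·9.8773+(1−p*)·0.0000)/1.05=8.1527; Δ=(9.8773−0.0000)/(122.8473−105.6257)=0.5735; B=V−Δ·S=-57.6960
Node (3,3) S=133.5297: V=(p*·29.9068+(1−p*)·9.8773)/1.05=25.9392; Δ=(29.9068−9.8773)/(142.8768−122.8473)=1.0000; B=V−Δ·S=-107.5905
Node (2,0) S=92.2576: V=(p*·0.0000+(1−p*)·0.0000)/1.05=0.0000; Δ=(0.0000−0.0000)/(98.7156−84.8770)=0.0000; B=V−Δ·S=0.0000
Node (2,1) S=107.2996: V=(p*·8.1527+(1−p*)·0.0000)/1.05=6.7292; Δ=(8.1527−0.0000)/(114.8106−98.7156)=0.5065; B=V−Δ·S=-47.6221
Node (2,2) S=124.7941: V=(p*·25.9392+(1−p*)·8.1527)/1.05=22.4454; Δ=(25.9392−8.1527)/(133.5297−114.8106)=0.9502; B=V−Δ·S=-96.1313
Node (1,0) S=100.2800: V=(p*·6.7292+(1−p*)·0.0000)/1.05=5.5543; Δ=(6.7292−0.0000)/(107.2996−92.2576)=0.4474; B=V−Δ·S=-39.3072
Node (1,1) S=116.6300: V=(p*·22.4454+(1−p*)·6.7292)/1.05=19.3809; Δ=(22.4454−6.7292)/(124.7941−107.2996)=0.8984; B=V−Δ·S=-85.3937
Node (0,0) S=109.0000: V=(p*·19.3809+(1−p*)·5.5543)/1.05=16.7022; Δ=(19.3809−5.5543)/(116.6300−100.2800)=0.8457; B=V−Δ·S=-75.4751
Check: Δ(0,0)·S0 + B(0,0) = 16.7022 = V0.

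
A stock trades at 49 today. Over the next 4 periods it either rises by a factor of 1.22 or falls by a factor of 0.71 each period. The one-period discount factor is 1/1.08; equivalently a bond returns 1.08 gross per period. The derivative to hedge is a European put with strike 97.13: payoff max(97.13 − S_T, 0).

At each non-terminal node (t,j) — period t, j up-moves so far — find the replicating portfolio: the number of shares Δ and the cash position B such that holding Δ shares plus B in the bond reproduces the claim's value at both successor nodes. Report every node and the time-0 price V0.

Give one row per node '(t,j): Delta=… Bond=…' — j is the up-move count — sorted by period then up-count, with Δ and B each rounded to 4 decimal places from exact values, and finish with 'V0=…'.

(0,0): Delta=-0.8615 Bond=66.9307
(1,0): Delta=-1.0000 Bond=77.1049
(1,1): Delta=-0.8310 Bond=70.4614
(2,0): Delta=-1.0000 Bond=83.2733
(2,1): Delta=-1.0000 Bond=83.2733
(2,2): Delta=-0.7937 Bond=73.3834
(3,0): Delta=-1.0000 Bond=89.9352
(3,1): Delta=-1.0000 Bond=89.9352
(3,2): Delta=-1.0000 Bond=89.9352
(3,3): Delta=-0.7483 Bond=75.2126
V0=24.7191

Risk-neutral probability p* = (R−d)/(u−d) = (1.08−0.71)/(1.22−0.71) = 0.7255.
At expiry t=4: V(4,0)=84.6783, V(4,1)=75.7341, V(4,2)=60.3652, V(4,3)=33.9566, V(4,4)=0.0000
(3,0): S=17.5376. Δ = (V_up−V_dn)/(S_up−S_dn) = (75.7341−84.6783)/(21.3959−12.4517) = -1.0000. V = [p*·75.7341 + (1−p*)·84.6783]/1.08 = 72.3975. B = V − Δ·S = 89.9352.
(3,1): S=30.1351. Δ = (V_up−V_dn)/(S_up−S_dn) = (60.3652−75.7341)/(36.7648−21.3959) = -1.0000. V = [p*·60.3652 + (1−p*)·75.7341]/1.08 = 59.8001. B = V − Δ·S = 89.9352.
(3,2): S=51.7814. Δ = (V_up−V_dn)/(S_up−S_dn) = (33.9566−60.3652)/(63.1734−36.7648) = -1.0000. V = [p*·33.9566 + (1−p*)·60.3652]/1.08 = 38.1537. B = V − Δ·S = 89.9352.
(3,3): S=88.9766. Δ = (V_up−V_dn)/(S_up−S_dn) = (0.0000−33.9566)/(108.5514−63.1734) = -0.7483. V = [p*·0.0000 + (1−p*)·33.9566]/1.08 = 8.6310. B = V − Δ·S = 75.2126.
(2,0): S=24.7009. Δ = (V_up−V_dn)/(S_up−S_dn) = (59.8001−72.3975)/(30.1351−17.5376) = -1.0000. V = [p*·59.8001 + (1−p*)·72.3975]/1.08 = 58.5724. B = V − Δ·S = 83.2733.
(2,1): S=42.4438. Δ = (V_up−V_dn)/(S_up−S_dn) = (38.1537−59.8001)/(51.7814−30.1351) = -1.0000. V = [p*·38.1537 + (1−p*)·59.8001]/1.08 = 40.8295. B = V − Δ·S = 83.2733.
(2,2): S=72.9316. Δ = (V_up−V_dn)/(S_up−S_dn) = (8.6310−38.1537)/(88.9766−51.7814) = -0.7937. V = [p*·8.6310 + (1−p*)·38.1537]/1.08 = 15.4956. B = V − Δ·S = 73.3834.
(1,0): S=34.7900. Δ = (V_up−V_dn)/(S_up−S_dn) = (40.8295−58.5724)/(42.4438−24.7009) = -1.0000. V = [p*·40.8295 + (1−p*)·58.5724]/1.08 = 42.3149. B = V − Δ·S = 77.1049.
(1,1): S=59.7800. Δ = (V_up−V_dn)/(S_up−S_dn) = (15.4956−40.8295)/(72.9316−42.4438) = -0.8310. V = [p*·15.4956 + (1−p*)·40.8295]/1.08 = 20.7870. B = V − Δ·S = 70.4614.
(0,0): S=49.0000. Δ = (V_up−V_dn)/(S_up−S_dn) = (20.7870−42.3149)/(59.7800−34.7900) = -0.8615. V = [p*·20.7870 + (1−p*)·42.3149]/1.08 = 24.7191. B = V − Δ·S = 66.9307.
Each (Δ,B) replicates both successor values, so the strategy is self-financing and V0 is arbitrage-free.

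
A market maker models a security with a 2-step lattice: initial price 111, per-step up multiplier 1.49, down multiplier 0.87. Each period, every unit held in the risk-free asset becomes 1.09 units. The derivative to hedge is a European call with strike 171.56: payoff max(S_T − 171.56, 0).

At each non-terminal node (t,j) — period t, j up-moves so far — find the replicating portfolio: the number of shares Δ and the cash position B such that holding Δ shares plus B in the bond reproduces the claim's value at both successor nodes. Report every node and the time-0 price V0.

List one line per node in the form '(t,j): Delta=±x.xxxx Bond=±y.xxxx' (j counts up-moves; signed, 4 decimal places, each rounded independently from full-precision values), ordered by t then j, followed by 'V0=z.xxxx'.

Under the risk-neutral measure, an up-move has probability p* = (R−d)/(u−d) = 0.3548 and values discount at R = 1.09.
At expiry t=2: V(2,0)=0.0000, V(2,1)=0.0000, V(2,2)=74.8711
(1,0): S=96.5700. Δ = (V_up−V_dn)/(S_up−S_dn) = (0.0000−0.0000)/(143.8893−84.0159) = 0.0000. V = [p*·0.0000 + (1−p*)·0.0000]/1.09 = 0.0000. B = V − Δ·S = 0.0000.
(1,1): S=165.3900. Δ = (V_up−V_dn)/(S_up−S_dn) = (74.8711−0.0000)/(246.4311−143.8893) = 0.7302. V = [p*·74.8711 + (1−p*)·0.0000]/1.09 = 24.3735. B = V − Δ·S = -96.3863.
(0,0): S=111.0000. Δ = (V_up−V_dn)/(S_up−S_dn) = (24.3735−0.0000)/(165.3900−96.5700) = 0.3542. V = [p*·24.3735 + (1−p*)·0.0000]/1.09 = 7.9346. B = V − Δ·S = -31.3776.
The time-0 hedge costs 7.9346, which is the no-arbitrage price.

(0,0): Delta=0.3542 Bond=-31.3776
(1,0): Delta=0.0000 Bond=0.0000
(1,1): Delta=0.7302 Bond=-96.3863
V0=7.9346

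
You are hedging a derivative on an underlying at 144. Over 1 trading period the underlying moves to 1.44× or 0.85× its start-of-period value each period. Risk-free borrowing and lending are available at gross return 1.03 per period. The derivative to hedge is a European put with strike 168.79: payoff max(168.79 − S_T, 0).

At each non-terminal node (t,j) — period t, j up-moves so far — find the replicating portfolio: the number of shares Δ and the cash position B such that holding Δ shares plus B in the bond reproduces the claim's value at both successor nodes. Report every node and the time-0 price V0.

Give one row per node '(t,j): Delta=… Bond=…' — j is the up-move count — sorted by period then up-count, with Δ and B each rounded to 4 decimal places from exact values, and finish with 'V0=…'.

(0,0): Delta=-0.5460 Bond=109.9253
V0=31.2982

No-arbitrage ⇒ martingale measure with p* = (R−d)/(u−d) = 0.3051.
Terminal payoffs: V(1,0)=46.3900, V(1,1)=0.0000
(0,0): S=144.0000. Δ = (V_up−V_dn)/(S_up−S_dn) = (0.0000−46.3900)/(207.3600−122.4000) = -0.5460. V = [p*·0.0000 + (1−p*)·46.3900]/1.03 = 31.2982. B = V − Δ·S = 109.9253.
Check: Δ(0,0)·S0 + B(0,0) = 31.2982 = V0.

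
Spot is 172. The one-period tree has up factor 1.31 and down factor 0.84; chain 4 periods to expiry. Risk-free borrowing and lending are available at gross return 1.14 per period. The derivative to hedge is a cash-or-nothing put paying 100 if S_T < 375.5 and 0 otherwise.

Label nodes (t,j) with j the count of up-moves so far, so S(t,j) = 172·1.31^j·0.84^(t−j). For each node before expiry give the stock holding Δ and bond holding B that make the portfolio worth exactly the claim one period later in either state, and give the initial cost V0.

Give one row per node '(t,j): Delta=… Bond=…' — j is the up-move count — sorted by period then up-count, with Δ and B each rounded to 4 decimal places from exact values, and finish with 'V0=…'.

(0,0): Delta=-0.2171 Bond=86.7270
(1,0): Delta=0.0000 Bond=67.4972
(1,1): Delta=-0.2960 Bond=116.6460
(2,0): Delta=0.0000 Bond=76.9468
(2,1): Delta=0.0000 Bond=76.9468
(2,2): Delta=-0.4036 Bond=164.7267
(3,0): Delta=0.0000 Bond=87.7193
(3,1): Delta=0.0000 Bond=87.7193
(3,2): Delta=0.0000 Bond=87.7193
(3,3): Delta=-0.5502 Bond=244.4942
V0=49.3798

No-arbitrage ⇒ martingale measure with p* = (R−d)/(u−d) = 0.6383.
Terminal payoffs: V(4,0)=100.0000, V(4,1)=100.0000, V(4,2)=100.0000, V(4,3)=100.0000, V(4,4)=0.0000
  t=3,j=0: stock 101.9451 → up 133.5481 (V=100.0000), down 85.6339 (V=100.0000). Price 87.7193; hedge Δ=0.0000, bond B=87.7193.
  t=3,j=1: stock 158.9858 → up 208.2714 (V=100.0000), down 133.5481 (V=100.0000). Price 87.7193; hedge Δ=0.0000, bond B=87.7193.
  t=3,j=2: stock 247.9421 → up 324.8042 (V=100.0000), down 208.2714 (V=100.0000). Price 87.7193; hedge Δ=0.0000, bond B=87.7193.
  t=3,j=3: stock 386.6717 → up 506.5399 (V=0.0000), down 324.8042 (V=100.0000). Price 31.7283; hedge Δ=-0.5502, bond B=244.4942.
  t=2,j=0: stock 121.3632 → up 158.9858 (V=87.7193), down 101.9451 (V=87.7193). Price 76.9468; hedge Δ=0.0000, bond B=76.9468.
  t=2,j=1: stock 189.2688 → up 247.9421 (V=87.7193), down 158.9858 (V=87.7193). Price 76.9468; hedge Δ=0.0000, bond B=76.9468.
  t=2,j=2: stock 295.1692 → up 386.6717 (V=31.7283), down 247.9421 (V=87.7193). Price 45.5968; hedge Δ=-0.4036, bond B=164.7267.
  t=1,j=0: stock 144.4800 → up 189.2688 (V=76.9468), down 121.3632 (V=76.9468). Price 67.4972; hedge Δ=0.0000, bond B=67.4972.
  t=1,j=1: stock 225.3200 → up 295.1692 (V=45.5968), down 189.2688 (V=76.9468). Price 49.9440; hedge Δ=-0.2960, bond B=116.6460.
  t=0,j=0: stock 172.0000 → up 225.3200 (V=49.9440), down 144.4800 (V=67.4972). Price 49.3798; hedge Δ=-0.2171, bond B=86.7270.
Self-financing check: at every node Δ·S+B equals the discounted successor values.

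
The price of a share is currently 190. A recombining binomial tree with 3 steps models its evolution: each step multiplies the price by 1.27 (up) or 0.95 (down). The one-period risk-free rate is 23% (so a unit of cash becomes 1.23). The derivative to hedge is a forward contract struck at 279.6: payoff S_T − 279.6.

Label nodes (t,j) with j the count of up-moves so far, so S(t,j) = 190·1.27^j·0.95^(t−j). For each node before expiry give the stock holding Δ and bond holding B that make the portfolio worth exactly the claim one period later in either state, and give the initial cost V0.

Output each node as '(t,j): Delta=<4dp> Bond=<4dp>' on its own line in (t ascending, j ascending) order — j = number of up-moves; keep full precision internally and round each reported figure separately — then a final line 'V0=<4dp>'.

Under the risk-neutral measure, an up-move has probability p* = (R−d)/(u−d) = 0.8750 and values discount at R = 1.23.
At expiry t=3: V(3,0)=-116.6988, V(3,1)=-61.8268, V(3,2)=11.5284, V(3,3)=109.5928
Node (2,0) S=171.4750: V=(p*·-61.8268+(1−p*)·-116.6988)/1.23=-55.8421; Δ=(-61.8268−-116.6988)/(217.7732−162.9012)=1.0000; B=V−Δ·S=-227.3171
Node (2,1) S=229.2350: V=(p*·11.5284+(1−p*)·-61.8268)/1.23=1.9179; Δ=(11.5284−-61.8268)/(291.1285−217.7732)=1.0000; B=V−Δ·S=-227.3171
Node (2,2) S=306.4510: V=(p*·109.5928+(1−p*)·11.5284)/1.23=79.1339; Δ=(109.5928−11.5284)/(389.1928−291.1284)=1.0000; B=V−Δ·S=-227.3171
Node (1,0) S=180.5000: V=(p*·1.9179+(1−p*)·-55.8421)/1.23=-4.3106; Δ=(1.9179−-55.8421)/(229.2350−171.4750)=1.0000; B=V−Δ·S=-184.8106
Node (1,1) S=241.3000: V=(p*·79.1339+(1−p*)·1.9179)/1.23=56.4894; Δ=(79.1339−1.9179)/(306.4510−229.2350)=1.0000; B=V−Δ·S=-184.8106
Node (0,0) S=190.0000: V=(p*·56.4894+(1−p*)·-4.3106)/1.23=39.7475; Δ=(56.4894−-4.3106)/(241.3000−180.5000)=1.0000; B=V−Δ·S=-150.2525
Check: Δ(0,0)·S0 + B(0,0) = 39.7475 = V0.

(0,0): Delta=1.0000 Bond=-150.2525
(1,0): Delta=1.0000 Bond=-184.8106
(1,1): Delta=1.0000 Bond=-184.8106
(2,0): Delta=1.0000 Bond=-227.3171
(2,1): Delta=1.0000 Bond=-227.3171
(2,2): Delta=1.0000 Bond=-227.3171
V0=39.7475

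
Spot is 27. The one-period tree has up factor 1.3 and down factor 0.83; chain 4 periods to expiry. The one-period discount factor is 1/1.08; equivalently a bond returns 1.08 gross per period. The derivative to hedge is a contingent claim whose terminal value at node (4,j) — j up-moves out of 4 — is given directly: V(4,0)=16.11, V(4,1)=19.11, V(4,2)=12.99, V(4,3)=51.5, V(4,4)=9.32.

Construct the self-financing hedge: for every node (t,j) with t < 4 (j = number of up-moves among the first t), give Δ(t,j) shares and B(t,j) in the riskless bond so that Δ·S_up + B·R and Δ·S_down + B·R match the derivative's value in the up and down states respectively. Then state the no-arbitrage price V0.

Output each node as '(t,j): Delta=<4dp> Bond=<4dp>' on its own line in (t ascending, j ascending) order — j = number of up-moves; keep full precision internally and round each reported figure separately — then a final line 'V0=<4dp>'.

Risk-neutral probability p* = (R−d)/(u−d) = (1.08−0.83)/(1.3−0.83) = 0.5319.
Payoff layer (t=4): V(4,0)=16.1100, V(4,1)=19.1100, V(4,2)=12.9900, V(4,3)=51.5000, V(4,4)=9.3200
  t=3,j=0: stock 15.4382 → up 20.0697 (V=19.1100), down 12.8137 (V=16.1100). Price 16.3942; hedge Δ=0.4135, bond B=10.0112.
  t=3,j=1: stock 24.1804 → up 31.4345 (V=12.9900), down 20.0697 (V=19.1100). Price 14.6803; hedge Δ=-0.5385, bond B=27.7015.
  t=3,j=2: stock 37.8729 → up 49.2348 (V=51.5000), down 31.4345 (V=12.9900). Price 30.9945; hedge Δ=2.1635, bond B=-50.9417.
  t=3,j=3: stock 59.3190 → up 77.1147 (V=9.3200), down 49.2348 (V=51.5000). Price 26.9110; hedge Δ=-1.5129, bond B=116.6556.
  t=2,j=0: stock 18.6003 → up 24.1804 (V=14.6803), down 15.4382 (V=16.3942). Price 14.3357; hedge Δ=-0.1961, bond B=17.9824.
  t=2,j=1: stock 29.1330 → up 37.8729 (V=30.9945), down 24.1804 (V=14.6803). Price 21.6278; hedge Δ=1.1915, bond B=-13.0833.
  t=2,j=2: stock 45.6300 → up 59.3190 (V=26.9110), down 37.8729 (V=30.9945). Price 26.6874; hedge Δ=-0.1904, bond B=35.3758.
  t=1,j=0: stock 22.4100 → up 29.1330 (V=21.6278), down 18.6003 (V=14.3357). Price 16.8653; hedge Δ=0.6923, bond B=1.3501.
  t=1,j=1: stock 35.1000 → up 45.6300 (V=26.6874), down 29.1330 (V=21.6278). Price 22.5177; hedge Δ=0.3067, bond B=11.7526.
  t=0,j=0: stock 27.0000 → up 35.1000 (V=22.5177), down 22.4100 (V=16.8653). Price 18.3999; hedge Δ=0.4454, bond B=6.3735.
Each (Δ,B) replicates both successor values, so the strategy is self-financing and V0 is arbitrage-free.

(0,0): Delta=0.4454 Bond=6.3735
(1,0): Delta=0.6923 Bond=1.3501
(1,1): Delta=0.3067 Bond=11.7526
(2,0): Delta=-0.1961 Bond=17.9824
(2,1): Delta=1.1915 Bond=-13.0833
(2,2): Delta=-0.1904 Bond=35.3758
(3,0): Delta=0.4135 Bond=10.0112
(3,1): Delta=-0.5385 Bond=27.7015
(3,2): Delta=2.1635 Bond=-50.9417
(3,3): Delta=-1.5129 Bond=116.6556
V0=18.3999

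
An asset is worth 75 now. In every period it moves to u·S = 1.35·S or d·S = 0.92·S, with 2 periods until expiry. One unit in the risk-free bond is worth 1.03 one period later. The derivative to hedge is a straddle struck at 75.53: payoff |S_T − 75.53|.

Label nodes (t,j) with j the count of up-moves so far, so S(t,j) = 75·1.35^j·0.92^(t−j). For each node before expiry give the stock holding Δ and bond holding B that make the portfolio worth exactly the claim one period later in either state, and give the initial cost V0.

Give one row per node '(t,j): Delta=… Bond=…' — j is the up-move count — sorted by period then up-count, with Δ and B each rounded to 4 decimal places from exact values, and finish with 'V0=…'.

(0,0): Delta=0.4601 Bond=-18.1193
(1,0): Delta=0.1877 Bond=0.1289
(1,1): Delta=1.0000 Bond=-73.3301
V0=16.3865

The replicating-portfolio and risk-neutral prices coincide; use p* = (1.03−0.92)/(1.35−0.92) = 0.2558 for the latter.
Payoff layer (t=2): V(2,0)=12.0500, V(2,1)=17.6200, V(2,2)=61.1575
  t=1,j=0: stock 69.0000 → up 93.1500 (V=17.6200), down 63.4800 (V=12.0500). Price 13.0824; hedge Δ=0.1877, bond B=0.1289.
  t=1,j=1: stock 101.2500 → up 136.6875 (V=61.1575), down 93.1500 (V=17.6200). Price 27.9199; hedge Δ=1.0000, bond B=-73.3301.
  t=0,j=0: stock 75.0000 → up 101.2500 (V=27.9199), down 69.0000 (V=13.0824). Price 16.3865; hedge Δ=0.4601, bond B=-18.1193.
Check: Δ(0,0)·S0 + B(0,0) = 16.3865 = V0.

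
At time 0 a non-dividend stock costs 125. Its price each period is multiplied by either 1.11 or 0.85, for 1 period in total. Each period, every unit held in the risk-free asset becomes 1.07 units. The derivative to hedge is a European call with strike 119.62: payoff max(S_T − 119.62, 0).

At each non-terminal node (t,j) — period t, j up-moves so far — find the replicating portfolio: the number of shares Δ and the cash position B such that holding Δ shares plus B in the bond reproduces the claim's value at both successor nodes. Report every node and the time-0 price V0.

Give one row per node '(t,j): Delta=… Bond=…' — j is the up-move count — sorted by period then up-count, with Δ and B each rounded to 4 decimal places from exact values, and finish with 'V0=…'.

Since d<R<u, set p* = (R−d)/(u−d) = 0.8462; price each node as the discounted p*-expectation of its children.
Terminal payoffs: V(1,0)=0.0000, V(1,1)=19.1300
(0,0): S=125.0000. Δ = (V_up−V_dn)/(S_up−S_dn) = (19.1300−0.0000)/(138.7500−106.2500) = 0.5886. V = [p*·19.1300 + (1−p*)·0.0000]/1.07 = 15.1280. B = V − Δ·S = -58.4490.
The time-0 hedge costs 15.1280, which is the no-arbitrage price.

(0,0): Delta=0.5886 Bond=-58.4490
V0=15.1280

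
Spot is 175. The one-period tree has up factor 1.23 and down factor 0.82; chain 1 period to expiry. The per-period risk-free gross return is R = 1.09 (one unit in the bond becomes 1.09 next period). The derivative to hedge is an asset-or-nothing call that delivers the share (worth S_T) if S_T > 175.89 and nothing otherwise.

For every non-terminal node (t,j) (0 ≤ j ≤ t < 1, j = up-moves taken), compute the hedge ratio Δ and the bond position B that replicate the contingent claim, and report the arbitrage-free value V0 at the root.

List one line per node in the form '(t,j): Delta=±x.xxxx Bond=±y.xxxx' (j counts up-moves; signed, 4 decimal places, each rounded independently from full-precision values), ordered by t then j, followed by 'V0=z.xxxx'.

Since d<R<u, set p* = (R−d)/(u−d) = 0.6585; price each node as the discounted p*-expectation of its children.
At expiry t=1: V(1,0)=0.0000, V(1,1)=215.2500
(0,0): S=175.0000. Δ = (V_up−V_dn)/(S_up−S_dn) = (215.2500−0.0000)/(215.2500−143.5000) = 3.0000. V = [p*·215.2500 + (1−p*)·0.0000]/1.09 = 130.0459. B = V − Δ·S = -394.9541.
Each (Δ,B) replicates both successor values, so the strategy is self-financing and V0 is arbitrage-free.

(0,0): Delta=3.0000 Bond=-394.9541
V0=130.0459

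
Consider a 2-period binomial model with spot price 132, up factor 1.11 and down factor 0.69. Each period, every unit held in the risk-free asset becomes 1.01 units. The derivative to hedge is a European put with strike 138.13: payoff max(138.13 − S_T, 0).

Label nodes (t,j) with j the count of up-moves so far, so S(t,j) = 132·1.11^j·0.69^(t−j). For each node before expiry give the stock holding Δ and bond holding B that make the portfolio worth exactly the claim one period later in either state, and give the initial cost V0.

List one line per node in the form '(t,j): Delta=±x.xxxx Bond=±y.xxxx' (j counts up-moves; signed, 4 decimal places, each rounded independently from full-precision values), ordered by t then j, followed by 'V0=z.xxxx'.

No-arbitrage ⇒ martingale measure with p* = (R−d)/(u−d) = 0.7619.
Payoff layer (t=2): V(2,0)=75.2848, V(2,1)=37.0312, V(2,2)=0.0000
(1,0): S=91.0800. Δ = (V_up−V_dn)/(S_up−S_dn) = (37.0312−75.2848)/(101.0988−62.8452) = -1.0000. V = [p*·37.0312 + (1−p*)·75.2848]/1.01 = 45.6824. B = V − Δ·S = 136.7624.
(1,1): S=146.5200. Δ = (V_up−V_dn)/(S_up−S_dn) = (0.0000−37.0312)/(162.6372−101.0988) = -0.6018. V = [p*·0.0000 + (1−p*)·37.0312]/1.01 = 8.7297. B = V − Δ·S = 96.8992.
(0,0): S=132.0000. Δ = (V_up−V_dn)/(S_up−S_dn) = (8.7297−45.6824)/(146.5200−91.0800) = -0.6665. V = [p*·8.7297 + (1−p*)·45.6824]/1.01 = 17.3544. B = V − Δ·S = 105.3370.
The time-0 hedge costs 17.3544, which is the no-arbitrage price.

(0,0): Delta=-0.6665 Bond=105.3370
(1,0): Delta=-1.0000 Bond=136.7624
(1,1): Delta=-0.6018 Bond=96.8992
V0=17.3544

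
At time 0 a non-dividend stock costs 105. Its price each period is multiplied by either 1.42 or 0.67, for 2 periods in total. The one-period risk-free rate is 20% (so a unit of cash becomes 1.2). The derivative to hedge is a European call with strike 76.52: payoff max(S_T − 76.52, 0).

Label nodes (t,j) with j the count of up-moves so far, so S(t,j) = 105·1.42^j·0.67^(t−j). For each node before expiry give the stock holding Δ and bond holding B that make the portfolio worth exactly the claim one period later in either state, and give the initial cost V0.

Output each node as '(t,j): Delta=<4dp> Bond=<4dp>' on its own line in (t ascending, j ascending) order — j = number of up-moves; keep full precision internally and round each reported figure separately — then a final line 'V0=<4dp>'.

(0,0): Delta=0.9088 Bond=-41.8055
(1,0): Delta=0.4431 Bond=-17.4029
(1,1): Delta=1.0000 Bond=-63.7667
V0=53.6170

Under the risk-neutral measure, an up-move has probability p* = (R−d)/(u−d) = 0.7067 and values discount at R = 1.2.
Payoff layer (t=2): V(2,0)=0.0000, V(2,1)=23.3770, V(2,2)=135.2020
(1,0): S=70.3500. Δ = (V_up−V_dn)/(S_up−S_dn) = (23.3770−0.0000)/(99.8970−47.1345) = 0.4431. V = [p*·23.3770 + (1−p*)·0.0000]/1.2 = 13.7665. B = V − Δ·S = -17.4029.
(1,1): S=149.1000. Δ = (V_up−V_dn)/(S_up−S_dn) = (135.2020−23.3770)/(211.7220−99.8970) = 1.0000. V = [p*·135.2020 + (1−p*)·23.3770]/1.2 = 85.3333. B = V − Δ·S = -63.7667.
(0,0): S=105.0000. Δ = (V_up−V_dn)/(S_up−S_dn) = (85.3333−13.7665)/(149.1000−70.3500) = 0.9088. V = [p*·85.3333 + (1−p*)·13.7665]/1.2 = 53.6170. B = V − Δ·S = -41.8055.
Root portfolio cost Δ·105+B reproduces V0=53.6170.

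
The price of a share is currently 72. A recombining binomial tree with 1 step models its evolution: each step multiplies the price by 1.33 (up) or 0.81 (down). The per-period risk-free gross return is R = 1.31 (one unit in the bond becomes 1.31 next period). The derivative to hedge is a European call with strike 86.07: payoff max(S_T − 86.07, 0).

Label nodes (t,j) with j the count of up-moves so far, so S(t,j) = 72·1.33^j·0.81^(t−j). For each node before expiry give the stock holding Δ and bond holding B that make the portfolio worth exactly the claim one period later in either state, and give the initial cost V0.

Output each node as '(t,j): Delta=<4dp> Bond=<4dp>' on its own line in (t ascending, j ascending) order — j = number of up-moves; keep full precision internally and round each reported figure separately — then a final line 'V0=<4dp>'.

(0,0): Delta=0.2588 Bond=-11.5222
V0=7.1124

Under the risk-neutral measure, an up-move has probability p* = (R−d)/(u−d) = 0.9615 and values discount at R = 1.31.
Terminal values V(1,·): V(1,0)=0.0000, V(1,1)=9.6900
Node (0,0) S=72.0000: V=(p*·9.6900+(1−p*)·0.0000)/1.31=7.1124; Δ=(9.6900−0.0000)/(95.7600−58.3200)=0.2588; B=V−Δ·S=-11.5222
Self-financing check: at every node Δ·S+B equals the discounted successor values.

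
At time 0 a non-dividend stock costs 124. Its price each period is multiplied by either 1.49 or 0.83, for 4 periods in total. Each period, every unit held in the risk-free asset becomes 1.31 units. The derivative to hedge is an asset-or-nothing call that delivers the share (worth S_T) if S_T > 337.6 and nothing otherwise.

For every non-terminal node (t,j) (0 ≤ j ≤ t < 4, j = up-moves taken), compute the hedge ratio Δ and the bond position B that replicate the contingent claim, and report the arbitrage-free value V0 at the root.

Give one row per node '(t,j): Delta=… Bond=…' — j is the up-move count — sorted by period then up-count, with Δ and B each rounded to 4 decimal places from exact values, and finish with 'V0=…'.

(0,0): Delta=1.3668 Bond=-62.9147
(1,0): Delta=1.5448 Bond=-100.7334
(1,1): Delta=1.3297 Bond=-75.5500
(2,0): Delta=0.0000 Bond=0.0000
(2,1): Delta=1.8675 Bond=-181.4460
(2,2): Delta=1.2173 Bond=-68.0423
(3,0): Delta=0.0000 Bond=0.0000
(3,1): Delta=0.0000 Bond=0.0000
(3,2): Delta=2.2576 Bond=-326.8296
(3,3): Delta=1.0000 Bond=0.0000
V0=106.5717

The replicating-portfolio and risk-neutral prices coincide; use p* = (1.31−0.83)/(1.49−0.83) = 0.7273 for the latter.
Terminal values V(4,·): V(4,0)=0.0000, V(4,1)=0.0000, V(4,2)=0.0000, V(4,3)=340.4541, V(4,4)=611.1767
Node (3,0) S=70.9016: V=(p*·0.0000+(1−p*)·0.0000)/1.31=0.0000; Δ=(0.0000−0.0000)/(105.6434−58.8483)=0.0000; B=V−Δ·S=0.0000
Node (3,1) S=127.2812: V=(p*·0.0000+(1−p*)·0.0000)/1.31=0.0000; Δ=(0.0000−0.0000)/(189.6489−105.6434)=0.0000; B=V−Δ·S=0.0000
Node (3,2) S=228.4927: V=(p*·340.4541+(1−p*)·0.0000)/1.31=189.0099; Δ=(340.4541−0.0000)/(340.4541−189.6489)=2.2576; B=V−Δ·S=-326.8296
Node (3,3) S=410.1857: V=(p*·611.1767+(1−p*)·340.4541)/1.31=410.1857; Δ=(611.1767−340.4541)/(611.1767−340.4541)=1.0000; B=V−Δ·S=0.0000
Node (2,0) S=85.4236: V=(p*·0.0000+(1−p*)·0.0000)/1.31=0.0000; Δ=(0.0000−0.0000)/(127.2812−70.9016)=0.0000; B=V−Δ·S=0.0000
Node (2,1) S=153.3508: V=(p*·189.0099+(1−p*)·0.0000)/1.31=104.9326; Δ=(189.0099−0.0000)/(228.4927−127.2812)=1.8675; B=V−Δ·S=-181.4460
Node (2,2) S=275.2924: V=(p*·410.1857+(1−p*)·189.0099)/1.31=267.0725; Δ=(410.1857−189.0099)/(410.1857−228.4927)=1.2173; B=V−Δ·S=-68.0423
Node (1,0) S=102.9200: V=(p*·104.9326+(1−p*)·0.0000)/1.31=58.2555; Δ=(104.9326−0.0000)/(153.3508−85.4236)=1.5448; B=V−Δ·S=-100.7334
Node (1,1) S=184.7600: V=(p*·267.0725+(1−p*)·104.9326)/1.31=170.1165; Δ=(267.0725−104.9326)/(275.2924−153.3508)=1.3297; B=V−Δ·S=-75.5500
Node (0,0) S=124.0000: V=(p*·170.1165+(1−p*)·58.2555)/1.31=106.5717; Δ=(170.1165−58.2555)/(184.7600−102.9200)=1.3668; B=V−Δ·S=-62.9147
Root portfolio cost Δ·124+B reproduces V0=106.5717.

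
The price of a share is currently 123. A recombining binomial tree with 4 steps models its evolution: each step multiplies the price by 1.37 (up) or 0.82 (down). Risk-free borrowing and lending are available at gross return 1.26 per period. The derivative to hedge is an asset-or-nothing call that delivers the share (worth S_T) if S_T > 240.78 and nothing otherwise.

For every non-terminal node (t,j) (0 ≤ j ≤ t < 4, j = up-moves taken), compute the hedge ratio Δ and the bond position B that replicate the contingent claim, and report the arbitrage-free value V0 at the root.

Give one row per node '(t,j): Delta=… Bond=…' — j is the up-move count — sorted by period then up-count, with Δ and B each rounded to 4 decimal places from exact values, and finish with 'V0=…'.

Under the risk-neutral measure, an up-move has probability p* = (R−d)/(u−d) = 0.8000 and values discount at R = 1.26.
Payoff layer (t=4): V(4,0)=0.0000, V(4,1)=0.0000, V(4,2)=0.0000, V(4,3)=259.3467, V(4,4)=433.2987
(3,0): S=67.8183. Δ = (V_up−V_dn)/(S_up−S_dn) = (0.0000−0.0000)/(92.9110−55.6110) = 0.0000. V = [p*·0.0000 + (1−p*)·0.0000]/1.26 = 0.0000. B = V − Δ·S = 0.0000.
(3,1): S=113.3061. Δ = (V_up−V_dn)/(S_up−S_dn) = (0.0000−0.0000)/(155.2294−92.9110) = 0.0000. V = [p*·0.0000 + (1−p*)·0.0000]/1.26 = 0.0000. B = V − Δ·S = 0.0000.
(3,2): S=189.3041. Δ = (V_up−V_dn)/(S_up−S_dn) = (259.3467−0.0000)/(259.3467−155.2294) = 2.4909. V = [p*·259.3467 + (1−p*)·0.0000]/1.26 = 164.6645. B = V − Δ·S = -306.8748.
(3,3): S=316.2764. Δ = (V_up−V_dn)/(S_up−S_dn) = (433.2987−259.3467)/(433.2987−259.3467) = 1.0000. V = [p*·433.2987 + (1−p*)·259.3467]/1.26 = 316.2764. B = V − Δ·S = 0.0000.
(2,0): S=82.7052. Δ = (V_up−V_dn)/(S_up−S_dn) = (0.0000−0.0000)/(113.3061−67.8183) = 0.0000. V = [p*·0.0000 + (1−p*)·0.0000]/1.26 = 0.0000. B = V − Δ·S = 0.0000.
(2,1): S=138.1782. Δ = (V_up−V_dn)/(S_up−S_dn) = (164.6645−0.0000)/(189.3041−113.3061) = 2.1667. V = [p*·164.6645 + (1−p*)·0.0000]/1.26 = 104.5489. B = V − Δ·S = -194.8412.
(2,2): S=230.8587. Δ = (V_up−V_dn)/(S_up−S_dn) = (316.2764−164.6645)/(316.2764−189.3041) = 1.1941. V = [p*·316.2764 + (1−p*)·164.6645]/1.26 = 226.9477. B = V − Δ·S = -48.7103.
(1,0): S=100.8600. Δ = (V_up−V_dn)/(S_up−S_dn) = (104.5489−0.0000)/(138.1782−82.7052) = 1.8847. V = [p*·104.5489 + (1−p*)·0.0000]/1.26 = 66.3803. B = V − Δ·S = -123.7087.
(1,1): S=168.5100. Δ = (V_up−V_dn)/(S_up−S_dn) = (226.9477−104.5489)/(230.8587−138.1782) = 1.3207. V = [p*·226.9477 + (1−p*)·104.5489]/1.26 = 160.6888. B = V − Δ·S = -61.8543.
(0,0): S=123.0000. Δ = (V_up−V_dn)/(S_up−S_dn) = (160.6888−66.3803)/(168.5100−100.8600) = 1.3941. V = [p*·160.6888 + (1−p*)·66.3803]/1.26 = 112.5612. B = V − Δ·S = -58.9089.
Each (Δ,B) replicates both successor values, so the strategy is self-financing and V0 is arbitrage-free.

(0,0): Delta=1.3941 Bond=-58.9089
(1,0): Delta=1.8847 Bond=-123.7087
(1,1): Delta=1.3207 Bond=-61.8543
(2,0): Delta=0.0000 Bond=0.0000
(2,1): Delta=2.1667 Bond=-194.8412
(2,2): Delta=1.1941 Bond=-48.7103
(3,0): Delta=0.0000 Bond=0.0000
(3,1): Delta=0.0000 Bond=0.0000
(3,2): Delta=2.4909 Bond=-306.8748
(3,3): Delta=1.0000 Bond=0.0000
V0=112.5612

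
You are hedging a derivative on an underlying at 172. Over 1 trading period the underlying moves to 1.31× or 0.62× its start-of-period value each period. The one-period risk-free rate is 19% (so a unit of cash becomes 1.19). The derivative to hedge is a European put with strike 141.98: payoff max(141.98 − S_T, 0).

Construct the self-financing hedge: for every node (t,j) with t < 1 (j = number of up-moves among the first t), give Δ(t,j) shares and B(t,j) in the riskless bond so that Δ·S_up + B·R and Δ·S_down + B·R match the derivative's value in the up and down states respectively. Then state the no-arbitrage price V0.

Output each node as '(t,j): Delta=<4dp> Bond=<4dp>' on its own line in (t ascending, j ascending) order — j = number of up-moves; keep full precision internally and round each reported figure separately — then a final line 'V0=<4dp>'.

Under the risk-neutral measure, an up-move has probability p* = (R−d)/(u−d) = 0.8261 and values discount at R = 1.19.
Terminal payoffs: V(1,0)=35.3400, V(1,1)=0.0000
(0,0): S=172.0000. Δ = (V_up−V_dn)/(S_up−S_dn) = (0.0000−35.3400)/(225.3200−106.6400) = -0.2978. V = [p*·0.0000 + (1−p*)·35.3400]/1.19 = 5.1648. B = V − Δ·S = 56.3822.
Self-financing check: at every node Δ·S+B equals the discounted successor values.

(0,0): Delta=-0.2978 Bond=56.3822
V0=5.1648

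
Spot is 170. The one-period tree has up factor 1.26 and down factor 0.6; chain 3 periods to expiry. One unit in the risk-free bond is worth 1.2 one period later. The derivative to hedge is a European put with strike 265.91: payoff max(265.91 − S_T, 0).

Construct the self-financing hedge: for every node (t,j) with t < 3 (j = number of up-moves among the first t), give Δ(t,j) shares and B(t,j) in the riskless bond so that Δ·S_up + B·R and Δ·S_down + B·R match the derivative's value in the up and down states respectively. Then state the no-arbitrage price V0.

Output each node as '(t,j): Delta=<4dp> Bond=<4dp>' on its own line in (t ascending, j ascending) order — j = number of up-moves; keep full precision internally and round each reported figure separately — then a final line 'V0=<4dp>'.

(0,0): Delta=-0.6207 Bond=121.6418
(1,0): Delta=-1.0000 Bond=184.6597
(1,1): Delta=-0.6026 Bond=142.1012
(2,0): Delta=-1.0000 Bond=221.5917
(2,1): Delta=-1.0000 Bond=221.5917
(2,2): Delta=-0.5837 Bond=165.4145
V0=16.1244

The replicating-portfolio and risk-neutral prices coincide; use p* = (1.2−0.6)/(1.26−0.6) = 0.9091 for the latter.
Payoff layer (t=3): V(3,0)=229.1900, V(3,1)=188.7980, V(3,2)=103.9748, V(3,3)=0.0000
Node (2,0) S=61.2000: V=(p*·188.7980+(1−p*)·229.1900)/1.2=160.3917; Δ=(188.7980−229.1900)/(77.1120−36.7200)=-1.0000; B=V−Δ·S=221.5917
Node (2,1) S=128.5200: V=(p*·103.9748+(1−p*)·188.7980)/1.2=93.0717; Δ=(103.9748−188.7980)/(161.9352−77.1120)=-1.0000; B=V−Δ·S=221.5917
Node (2,2) S=269.8920: V=(p*·0.0000+(1−p*)·103.9748)/1.2=7.8769; Δ=(0.0000−103.9748)/(340.0639−161.9352)=-0.5837; B=V−Δ·S=165.4145
Node (1,0) S=102.0000: V=(p*·93.0717+(1−p*)·160.3917)/1.2=82.6597; Δ=(93.0717−160.3917)/(128.5200−61.2000)=-1.0000; B=V−Δ·S=184.6597
Node (1,1) S=214.2000: V=(p*·7.8769+(1−p*)·93.0717)/1.2=13.0182; Δ=(7.8769−93.0717)/(269.8920−128.5200)=-0.6026; B=V−Δ·S=142.1012
Node (0,0) S=170.0000: V=(p*·13.0182+(1−p*)·82.6597)/1.2=16.1244; Δ=(13.0182−82.6597)/(214.2000−102.0000)=-0.6207; B=V−Δ·S=121.6418
Check: Δ(0,0)·S0 + B(0,0) = 16.1244 = V0.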